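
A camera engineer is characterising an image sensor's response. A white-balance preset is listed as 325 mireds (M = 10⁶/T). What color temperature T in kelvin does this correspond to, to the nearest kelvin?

3077 K

T = 10⁶ / 325 = 3076.92 K → 3077 K.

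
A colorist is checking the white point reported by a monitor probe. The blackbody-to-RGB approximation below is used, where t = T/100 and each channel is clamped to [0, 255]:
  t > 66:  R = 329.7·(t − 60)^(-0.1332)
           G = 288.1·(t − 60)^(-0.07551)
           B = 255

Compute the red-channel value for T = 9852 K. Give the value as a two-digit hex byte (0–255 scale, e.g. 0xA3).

t = 9852/100 = 98.52; the t > 66 branch applies.
R = 329.7·(98.52 − 60)^(-0.1332) = 329.7·38.52^(-0.1332) = 329.7·0.61487 = 202.724.
Rounded: 203; in hex, 0xCB.

0xCB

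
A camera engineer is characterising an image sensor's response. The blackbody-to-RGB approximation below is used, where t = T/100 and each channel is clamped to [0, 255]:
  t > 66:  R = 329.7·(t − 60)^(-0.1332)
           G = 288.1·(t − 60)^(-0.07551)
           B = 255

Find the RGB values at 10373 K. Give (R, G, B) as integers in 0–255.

t = 10373/100 = 103.73; the t > 66 branch applies.
R = 329.7·(103.73 − 60)^(-0.1332) = 329.7·43.73^(-0.1332) = 329.7·0.60457 = 199.327.
G = 288.1·(103.73 − 60)^(-0.07551) = 288.1·43.73^(-0.07551) = 288.1·0.75180 = 216.595.
B = 255 by definition for t > 66.
Rounded: (199, 217, 255).

(199, 217, 255)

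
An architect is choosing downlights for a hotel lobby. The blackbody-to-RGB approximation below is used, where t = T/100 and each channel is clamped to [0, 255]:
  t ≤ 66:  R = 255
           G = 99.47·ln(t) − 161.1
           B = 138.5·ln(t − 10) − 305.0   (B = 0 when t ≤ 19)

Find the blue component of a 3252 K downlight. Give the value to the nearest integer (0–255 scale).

t = 3252/100 = 32.52; the t ≤ 66 branch applies.
B = 138.5·ln(32.52 − 10) − 305.0 = 138.5·ln 22.52 − 305.0 = 138.5·3.1144 − 305.0 = 126.345.
Rounded: 126.

126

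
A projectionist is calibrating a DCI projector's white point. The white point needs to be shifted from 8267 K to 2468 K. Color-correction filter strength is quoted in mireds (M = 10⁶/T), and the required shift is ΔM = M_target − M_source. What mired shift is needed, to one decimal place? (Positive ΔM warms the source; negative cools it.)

+284.2 mireds

M_source = 10⁶/8267 = 120.963; M_target = 10⁶/2468 = 405.186.
ΔM = 405.186 − 120.963 = 284.224 → +284.2 mireds, a warming shift.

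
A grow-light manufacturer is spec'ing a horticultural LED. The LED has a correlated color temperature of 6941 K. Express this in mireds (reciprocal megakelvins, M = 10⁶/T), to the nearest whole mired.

144 mireds

M = 10⁶ / 6941 = 144.071 → 144 mireds.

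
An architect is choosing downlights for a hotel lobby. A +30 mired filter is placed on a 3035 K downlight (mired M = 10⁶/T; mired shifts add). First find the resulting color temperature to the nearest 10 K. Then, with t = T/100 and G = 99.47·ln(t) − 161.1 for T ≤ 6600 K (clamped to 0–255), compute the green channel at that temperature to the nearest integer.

170

M_in = 10⁶/3035 = 329.49; M_out = 329.49 + (+30) = 359.49.
T_out = 10⁶/359.49 = 2781.7 K → 2780 K; t = 27.8.
G = 99.47·ln 27.8 − 161.1 = 99.47·3.3250 − 161.1 = 169.641.
Rounded: 170.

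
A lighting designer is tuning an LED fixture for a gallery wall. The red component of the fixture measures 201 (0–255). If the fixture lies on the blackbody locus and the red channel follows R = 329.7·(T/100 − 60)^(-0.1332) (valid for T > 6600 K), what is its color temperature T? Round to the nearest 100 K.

(t − 60)^(-0.1332) = 201/329.7 = 0.60965.
t − 60 = 0.60965^(1/-0.1332) = 0.60965^(-7.508) = 41.071, so t = 101.071.
T = 100·t = 10107 K → 10100 K to the nearest 100 K.

10100 K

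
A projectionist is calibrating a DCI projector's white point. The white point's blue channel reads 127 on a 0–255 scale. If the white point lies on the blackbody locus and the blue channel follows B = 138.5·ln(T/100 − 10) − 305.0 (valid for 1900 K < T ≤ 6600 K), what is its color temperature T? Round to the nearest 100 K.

3300 K

ln(t − 10) = (127 + 305.0) / 138.5 = 3.1191.
t − 10 = e^3.1191 = 22.627, so t = 32.627.
T = 100·t = 3263 K → 3300 K to the nearest 100 K.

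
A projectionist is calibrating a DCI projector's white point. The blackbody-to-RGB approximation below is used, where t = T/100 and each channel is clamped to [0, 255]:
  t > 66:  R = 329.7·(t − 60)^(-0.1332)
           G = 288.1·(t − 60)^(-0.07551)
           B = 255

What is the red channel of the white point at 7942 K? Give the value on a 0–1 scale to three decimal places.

t = 7942/100 = 79.42; the t > 66 branch applies.
R = 329.7·(79.42 − 60)^(-0.1332) = 329.7·19.42^(-0.1332) = 329.7·0.67360 = 222.088.
On a 0–1 scale: 222.088/255 = 0.8709 → 0.871.

0.871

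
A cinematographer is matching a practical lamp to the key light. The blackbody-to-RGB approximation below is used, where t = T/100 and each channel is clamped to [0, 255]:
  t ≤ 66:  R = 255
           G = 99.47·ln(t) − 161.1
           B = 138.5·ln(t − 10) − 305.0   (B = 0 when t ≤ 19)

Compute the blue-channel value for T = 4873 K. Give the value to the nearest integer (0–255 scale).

201

t = 4873/100 = 48.73; the t ≤ 66 branch applies.
B = 138.5·ln(48.73 − 10) − 305.0 = 138.5·ln 38.73 − 305.0 = 138.5·3.6566 − 305.0 = 201.441.
Rounded: 201.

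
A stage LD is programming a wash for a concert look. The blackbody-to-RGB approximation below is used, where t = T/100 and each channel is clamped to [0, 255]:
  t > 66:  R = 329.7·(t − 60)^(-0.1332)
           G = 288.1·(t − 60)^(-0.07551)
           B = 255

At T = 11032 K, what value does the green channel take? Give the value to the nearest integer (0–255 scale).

214

t = 11032/100 = 110.32; the t > 66 branch applies.
G = 288.1·(110.32 − 60)^(-0.07551) = 288.1·50.32^(-0.07551) = 288.1·0.74388 = 214.311.
Rounded: 214.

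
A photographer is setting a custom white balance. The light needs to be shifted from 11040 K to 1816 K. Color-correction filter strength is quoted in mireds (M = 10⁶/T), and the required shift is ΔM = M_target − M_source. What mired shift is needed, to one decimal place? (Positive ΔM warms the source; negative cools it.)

M_source = 10⁶/11040 = 90.580; M_target = 10⁶/1816 = 550.661.
ΔM = 550.661 − 90.580 = 460.081 → +460.1 mireds, a warming shift.

+460.1 mireds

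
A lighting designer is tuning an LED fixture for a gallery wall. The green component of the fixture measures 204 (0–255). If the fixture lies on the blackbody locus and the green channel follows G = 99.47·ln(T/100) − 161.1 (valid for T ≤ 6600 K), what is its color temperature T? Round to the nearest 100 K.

ln t = (204 + 161.1) / 99.47 = 3.6705.
t = e^3.6705 = 39.270.
T = 100·t = 3927 K → 3900 K to the nearest 100 K.

3900 K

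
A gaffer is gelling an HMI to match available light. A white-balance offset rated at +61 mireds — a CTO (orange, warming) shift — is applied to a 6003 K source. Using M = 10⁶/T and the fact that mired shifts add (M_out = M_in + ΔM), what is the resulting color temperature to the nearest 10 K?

M_in = 10⁶/6003 = 166.58 mireds.
M_out = 166.58 + (+61) = 227.58 mireds.
T_out = 10⁶/227.58 = 4394.0 K → 4390 K.

4390 K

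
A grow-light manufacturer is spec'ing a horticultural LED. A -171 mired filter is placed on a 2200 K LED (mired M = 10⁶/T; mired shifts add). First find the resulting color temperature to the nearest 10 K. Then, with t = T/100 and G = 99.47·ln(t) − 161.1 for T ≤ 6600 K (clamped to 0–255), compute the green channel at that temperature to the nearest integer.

M_in = 10⁶/2200 = 454.55; M_out = 454.55 + (-171) = 283.55.
T_out = 10⁶/283.55 = 3526.8 K → 3530 K; t = 35.3.
G = 99.47·ln 35.3 − 161.1 = 99.47·3.5639 − 161.1 = 193.399.
Rounded: 193.

193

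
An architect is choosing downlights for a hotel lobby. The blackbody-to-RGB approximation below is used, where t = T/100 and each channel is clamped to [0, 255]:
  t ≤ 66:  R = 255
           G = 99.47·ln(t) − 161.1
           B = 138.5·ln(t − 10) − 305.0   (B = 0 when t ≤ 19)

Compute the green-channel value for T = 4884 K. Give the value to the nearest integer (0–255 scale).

t = 4884/100 = 48.84; the t ≤ 66 branch applies.
G = 99.47·ln 48.84 − 161.1 = 99.47·3.8885 − 161.1 = 225.694.
Rounded: 226.

226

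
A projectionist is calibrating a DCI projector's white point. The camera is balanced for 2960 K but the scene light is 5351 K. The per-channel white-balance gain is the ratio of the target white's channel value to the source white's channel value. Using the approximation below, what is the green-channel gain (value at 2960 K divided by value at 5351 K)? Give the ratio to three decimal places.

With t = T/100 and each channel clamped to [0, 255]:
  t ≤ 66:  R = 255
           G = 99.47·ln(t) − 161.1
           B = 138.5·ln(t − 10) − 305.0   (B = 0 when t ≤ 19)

0.749

At 5351 K (t = 53.51):
  G = 99.47·ln 53.51 − 161.1 = 99.47·3.9799 − 161.1 = 234.778.
At 2960 K (t = 29.6):
  G = 99.47·ln 29.6 − 161.1 = 99.47·3.3878 − 161.1 = 175.882.
Gain = 175.882 / 234.778 = 0.7491 → 0.749.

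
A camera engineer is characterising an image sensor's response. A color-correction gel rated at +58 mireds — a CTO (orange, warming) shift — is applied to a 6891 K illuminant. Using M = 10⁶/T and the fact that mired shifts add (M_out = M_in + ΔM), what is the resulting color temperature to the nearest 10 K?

4920 K

M_in = 10⁶/6891 = 145.12 mireds.
M_out = 145.12 + (+58) = 203.12 mireds.
T_out = 10⁶/203.12 = 4923.3 K → 4920 K.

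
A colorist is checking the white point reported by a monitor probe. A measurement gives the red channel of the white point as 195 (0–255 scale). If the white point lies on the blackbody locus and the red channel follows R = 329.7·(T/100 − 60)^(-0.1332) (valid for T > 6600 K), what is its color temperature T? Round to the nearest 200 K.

11200 K

(t − 60)^(-0.1332) = 195/329.7 = 0.59145.
t − 60 = 0.59145^(1/-0.1332) = 0.59145^(-7.508) = 51.564, so t = 111.564.
T = 100·t = 11156 K → 11200 K to the nearest 200 K.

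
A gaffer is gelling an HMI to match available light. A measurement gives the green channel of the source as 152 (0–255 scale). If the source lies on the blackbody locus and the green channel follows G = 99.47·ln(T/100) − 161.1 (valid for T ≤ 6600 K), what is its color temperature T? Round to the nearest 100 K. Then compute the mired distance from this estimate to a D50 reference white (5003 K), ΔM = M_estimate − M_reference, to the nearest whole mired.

ln t = (152 + 161.1) / 99.47 = 3.1477.
t = e^3.1477 = 23.282.
T = 100·t = 2328 K → 2300 K to the nearest 100 K.
M_estimate = 10⁶/2300 = 434.78; M_reference = 10⁶/5003 = 199.88.
ΔM = 434.78 − 199.88 = 234.90 → +235 mireds.

+235 mireds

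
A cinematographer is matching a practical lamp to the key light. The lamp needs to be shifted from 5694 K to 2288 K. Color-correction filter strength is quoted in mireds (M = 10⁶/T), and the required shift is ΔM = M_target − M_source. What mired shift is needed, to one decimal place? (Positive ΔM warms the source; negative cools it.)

+261.4 mireds

M_source = 10⁶/5694 = 175.623; M_target = 10⁶/2288 = 437.063.
ΔM = 437.063 − 175.623 = 261.439 → +261.4 mireds, a warming shift.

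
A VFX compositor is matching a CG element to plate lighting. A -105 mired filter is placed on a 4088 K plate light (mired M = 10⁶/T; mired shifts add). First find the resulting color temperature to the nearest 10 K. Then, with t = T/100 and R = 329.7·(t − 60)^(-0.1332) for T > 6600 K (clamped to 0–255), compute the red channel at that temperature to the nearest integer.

238

M_in = 10⁶/4088 = 244.62; M_out = 244.62 + (-105) = 139.62.
T_out = 10⁶/139.62 = 7162.4 K → 7160 K; t = 71.6.
R = 329.7·(71.6 − 60)^(-0.1332) = 329.7·11.6^(-0.1332) = 329.7·0.72146 = 237.866.
Rounded: 238.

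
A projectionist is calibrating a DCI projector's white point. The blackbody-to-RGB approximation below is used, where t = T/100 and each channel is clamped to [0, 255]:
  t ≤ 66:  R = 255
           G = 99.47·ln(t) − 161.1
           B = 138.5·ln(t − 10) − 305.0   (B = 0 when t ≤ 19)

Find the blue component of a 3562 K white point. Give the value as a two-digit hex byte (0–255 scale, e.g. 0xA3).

t = 3562/100 = 35.62; the t ≤ 66 branch applies.
B = 138.5·ln(35.62 − 10) − 305.0 = 138.5·ln 25.62 − 305.0 = 138.5·3.2434 − 305.0 = 144.207.
Rounded: 144; in hex, 0x90.

0x90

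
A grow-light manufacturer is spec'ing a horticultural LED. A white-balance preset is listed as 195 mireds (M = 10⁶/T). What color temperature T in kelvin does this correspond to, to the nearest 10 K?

T = 10⁶ / 195 = 5128.21 K → 5130 K.

5130 K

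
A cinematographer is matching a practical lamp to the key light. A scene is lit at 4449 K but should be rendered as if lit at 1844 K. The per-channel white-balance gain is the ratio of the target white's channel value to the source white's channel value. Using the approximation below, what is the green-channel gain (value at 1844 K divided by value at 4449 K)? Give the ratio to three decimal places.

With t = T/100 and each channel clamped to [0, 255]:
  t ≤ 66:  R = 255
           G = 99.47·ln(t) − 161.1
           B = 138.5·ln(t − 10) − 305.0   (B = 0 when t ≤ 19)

At 4449 K (t = 44.49):
  G = 99.47·ln 44.49 − 161.1 = 99.47·3.7953 − 161.1 = 216.415.
At 1844 K (t = 18.44):
  G = 99.47·ln 18.44 − 161.1 = 99.47·2.9145 − 161.1 = 128.808.
Gain = 128.808 / 216.415 = 0.5952 → 0.595.

0.595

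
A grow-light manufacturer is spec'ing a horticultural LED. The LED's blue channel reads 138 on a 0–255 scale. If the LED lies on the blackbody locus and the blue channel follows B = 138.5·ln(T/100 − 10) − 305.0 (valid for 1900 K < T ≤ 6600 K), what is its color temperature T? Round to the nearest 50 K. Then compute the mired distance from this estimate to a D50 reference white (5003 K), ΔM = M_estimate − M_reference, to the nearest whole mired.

+90 mireds

ln(t − 10) = (138 + 305.0) / 138.5 = 3.1986.
t − 10 = e^3.1986 = 24.497, so t = 34.497.
T = 100·t = 3450 K → 3450 K to the nearest 50 K.
M_estimate = 10⁶/3450 = 289.86; M_reference = 10⁶/5003 = 199.88.
ΔM = 289.86 − 199.88 = 89.98 → +90 mireds.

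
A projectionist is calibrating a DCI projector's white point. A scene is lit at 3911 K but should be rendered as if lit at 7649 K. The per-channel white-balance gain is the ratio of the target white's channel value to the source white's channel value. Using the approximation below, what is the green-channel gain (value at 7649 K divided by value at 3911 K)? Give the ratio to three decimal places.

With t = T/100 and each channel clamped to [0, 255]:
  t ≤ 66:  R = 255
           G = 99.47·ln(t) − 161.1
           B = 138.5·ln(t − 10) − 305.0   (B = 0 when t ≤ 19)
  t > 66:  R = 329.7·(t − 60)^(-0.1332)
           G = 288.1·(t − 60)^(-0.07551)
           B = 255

At 3911 K (t = 39.11):
  G = 99.47·ln 39.11 − 161.1 = 99.47·3.6664 − 161.1 = 203.595.
At 7649 K (t = 76.49):
  G = 288.1·(76.49 − 60)^(-0.07551) = 288.1·16.49^(-0.07551) = 288.1·0.80926 = 233.148.
Gain = 233.148 / 203.595 = 1.1452 → 1.145.

1.145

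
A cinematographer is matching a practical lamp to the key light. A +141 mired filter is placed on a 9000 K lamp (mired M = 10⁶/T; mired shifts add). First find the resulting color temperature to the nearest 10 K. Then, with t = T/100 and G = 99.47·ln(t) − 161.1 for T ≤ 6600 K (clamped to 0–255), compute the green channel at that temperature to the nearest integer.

M_in = 10⁶/9000 = 111.11; M_out = 111.11 + (+141) = 252.11.
T_out = 10⁶/252.11 = 3966.5 K → 3970 K; t = 39.7.
G = 99.47·ln 39.7 − 161.1 = 99.47·3.6814 − 161.1 = 205.084.
Rounded: 205.

205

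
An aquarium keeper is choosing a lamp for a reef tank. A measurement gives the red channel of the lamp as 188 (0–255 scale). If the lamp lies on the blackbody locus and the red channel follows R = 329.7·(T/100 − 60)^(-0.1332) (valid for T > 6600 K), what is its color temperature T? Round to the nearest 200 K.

(t − 60)^(-0.1332) = 188/329.7 = 0.57022.
t − 60 = 0.57022^(1/-0.1332) = 0.57022^(-7.508) = 67.848, so t = 127.848.
T = 100·t = 12785 K → 12800 K to the nearest 200 K.

12800 K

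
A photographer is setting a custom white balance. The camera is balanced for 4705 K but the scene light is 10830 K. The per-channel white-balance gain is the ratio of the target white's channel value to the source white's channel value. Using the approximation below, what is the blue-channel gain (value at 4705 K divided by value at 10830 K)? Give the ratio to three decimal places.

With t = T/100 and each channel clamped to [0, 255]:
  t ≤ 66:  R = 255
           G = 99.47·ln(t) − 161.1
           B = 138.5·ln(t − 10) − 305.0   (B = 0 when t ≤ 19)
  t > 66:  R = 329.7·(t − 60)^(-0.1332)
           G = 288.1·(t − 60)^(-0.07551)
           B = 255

At 10830 K (t = 108.3):
  B = 255 by definition for t > 66.
At 4705 K (t = 47.05):
  B = 138.5·ln(47.05 − 10) − 305.0 = 138.5·ln 37.05 − 305.0 = 138.5·3.6123 − 305.0 = 195.299.
Gain = 195.299 / 255.000 = 0.7659 → 0.766.

0.766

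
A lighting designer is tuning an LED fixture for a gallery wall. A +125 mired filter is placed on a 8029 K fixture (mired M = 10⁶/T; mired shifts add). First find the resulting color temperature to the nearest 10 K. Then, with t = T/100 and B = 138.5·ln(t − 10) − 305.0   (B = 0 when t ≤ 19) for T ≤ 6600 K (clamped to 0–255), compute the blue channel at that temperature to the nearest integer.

167

M_in = 10⁶/8029 = 124.55; M_out = 124.55 + (+125) = 249.55.
T_out = 10⁶/249.55 = 4007.2 K → 4010 K; t = 40.1.
B = 138.5·ln(40.1 − 10) − 305.0 = 138.5·ln 30.1 − 305.0 = 138.5·3.4045 − 305.0 = 166.527.
Rounded: 167.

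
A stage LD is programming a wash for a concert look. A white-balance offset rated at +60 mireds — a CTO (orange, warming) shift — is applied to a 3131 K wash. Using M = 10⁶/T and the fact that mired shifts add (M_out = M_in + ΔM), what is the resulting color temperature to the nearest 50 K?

M_in = 10⁶/3131 = 319.39 mireds.
M_out = 319.39 + (+60) = 379.39 mireds.
T_out = 10⁶/379.39 = 2635.8 K → 2650 K.

2650 K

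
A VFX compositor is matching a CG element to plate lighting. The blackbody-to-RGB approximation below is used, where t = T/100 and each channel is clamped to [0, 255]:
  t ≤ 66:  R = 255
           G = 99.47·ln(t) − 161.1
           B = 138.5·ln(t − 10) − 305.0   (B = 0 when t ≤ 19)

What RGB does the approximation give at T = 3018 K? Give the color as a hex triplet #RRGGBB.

#FFB26F

t = 3018/100 = 30.18; the t ≤ 66 branch applies.
R = 255 by definition for t ≤ 66.
G = 99.47·ln 30.18 − 161.1 = 99.47·3.4072 − 161.1 = 177.812.
B = 138.5·ln(30.18 − 10) − 305.0 = 138.5·ln 20.18 − 305.0 = 138.5·3.0047 − 305.0 = 111.150.
Rounded: (255, 178, 111).
In hex: #FFB26F.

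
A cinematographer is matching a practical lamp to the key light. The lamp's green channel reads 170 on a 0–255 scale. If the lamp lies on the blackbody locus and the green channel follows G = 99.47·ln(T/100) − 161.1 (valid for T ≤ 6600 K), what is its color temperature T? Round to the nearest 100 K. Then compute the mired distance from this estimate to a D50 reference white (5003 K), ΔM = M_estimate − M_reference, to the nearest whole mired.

ln t = (170 + 161.1) / 99.47 = 3.3286.
t = e^3.3286 = 27.900.
T = 100·t = 2790 K → 2800 K to the nearest 100 K.
M_estimate = 10⁶/2800 = 357.14; M_reference = 10⁶/5003 = 199.88.
ΔM = 357.14 − 199.88 = 157.26 → +157 mireds.

+157 mireds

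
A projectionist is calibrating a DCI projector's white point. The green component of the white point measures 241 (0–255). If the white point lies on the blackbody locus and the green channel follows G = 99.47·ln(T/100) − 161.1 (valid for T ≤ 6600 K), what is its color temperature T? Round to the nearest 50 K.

5700 K

ln t = (241 + 161.1) / 99.47 = 4.0424.
t = e^4.0424 = 56.964.
T = 100·t = 5696 K → 5700 K to the nearest 50 K.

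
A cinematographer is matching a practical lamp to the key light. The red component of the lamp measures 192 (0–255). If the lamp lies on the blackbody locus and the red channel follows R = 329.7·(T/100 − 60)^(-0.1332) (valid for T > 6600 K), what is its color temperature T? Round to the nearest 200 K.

11800 K

(t − 60)^(-0.1332) = 192/329.7 = 0.58235.
t − 60 = 0.58235^(1/-0.1332) = 0.58235^(-7.508) = 57.929, so t = 117.929.
T = 100·t = 11793 K → 11800 K to the nearest 200 K.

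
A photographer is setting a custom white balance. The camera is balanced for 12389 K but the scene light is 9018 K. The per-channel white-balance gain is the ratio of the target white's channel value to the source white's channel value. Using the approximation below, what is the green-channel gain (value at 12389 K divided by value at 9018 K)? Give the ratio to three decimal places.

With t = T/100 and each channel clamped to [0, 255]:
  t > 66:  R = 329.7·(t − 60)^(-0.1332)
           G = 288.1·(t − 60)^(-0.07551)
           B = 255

0.945

At 9018 K (t = 90.18):
  G = 288.1·(90.18 − 60)^(-0.07551) = 288.1·30.18^(-0.07551) = 288.1·0.77315 = 222.746.
At 12389 K (t = 123.89):
  G = 288.1·(123.89 − 60)^(-0.07551) = 288.1·63.89^(-0.07551) = 288.1·0.73059 = 210.482.
Gain = 210.482 / 222.746 = 0.9449 → 0.945.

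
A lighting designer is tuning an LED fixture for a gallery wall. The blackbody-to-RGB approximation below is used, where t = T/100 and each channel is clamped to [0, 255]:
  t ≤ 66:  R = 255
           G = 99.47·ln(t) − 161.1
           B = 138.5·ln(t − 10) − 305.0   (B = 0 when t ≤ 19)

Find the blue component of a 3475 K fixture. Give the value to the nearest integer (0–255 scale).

t = 3475/100 = 34.75; the t ≤ 66 branch applies.
B = 138.5·ln(34.75 − 10) − 305.0 = 138.5·ln 24.75 − 305.0 = 138.5·3.2088 − 305.0 = 139.422.
Rounded: 139.

139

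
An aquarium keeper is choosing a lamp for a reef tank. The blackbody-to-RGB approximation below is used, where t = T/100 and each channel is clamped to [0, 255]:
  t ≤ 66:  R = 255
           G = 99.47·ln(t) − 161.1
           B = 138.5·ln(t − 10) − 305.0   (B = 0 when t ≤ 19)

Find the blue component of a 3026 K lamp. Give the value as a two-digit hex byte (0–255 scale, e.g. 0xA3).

0x70

t = 3026/100 = 30.26; the t ≤ 66 branch applies.
B = 138.5·ln(30.26 − 10) − 305.0 = 138.5·ln 20.26 − 305.0 = 138.5·3.0086 − 305.0 = 111.698.
Rounded: 112; in hex, 0x70.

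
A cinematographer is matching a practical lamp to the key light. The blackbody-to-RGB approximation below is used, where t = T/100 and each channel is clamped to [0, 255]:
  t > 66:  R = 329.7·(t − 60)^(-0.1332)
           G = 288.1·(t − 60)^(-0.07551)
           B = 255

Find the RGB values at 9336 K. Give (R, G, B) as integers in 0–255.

(207, 221, 255)

t = 9336/100 = 93.36; the t > 66 branch applies.
R = 329.7·(93.36 − 60)^(-0.1332) = 329.7·33.36^(-0.1332) = 329.7·0.62677 = 206.645.
G = 288.1·(93.36 − 60)^(-0.07551) = 288.1·33.36^(-0.07551) = 288.1·0.76733 = 221.067.
B = 255 by definition for t > 66.
Rounded: (207, 221, 255).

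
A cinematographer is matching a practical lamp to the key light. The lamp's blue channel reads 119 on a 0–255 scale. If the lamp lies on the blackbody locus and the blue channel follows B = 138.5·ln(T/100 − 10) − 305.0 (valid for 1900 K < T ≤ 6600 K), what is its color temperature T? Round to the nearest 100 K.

ln(t − 10) = (119 + 305.0) / 138.5 = 3.0614.
t − 10 = e^3.0614 = 21.357, so t = 31.357.
T = 100·t = 3136 K → 3100 K to the nearest 100 K.

3100 K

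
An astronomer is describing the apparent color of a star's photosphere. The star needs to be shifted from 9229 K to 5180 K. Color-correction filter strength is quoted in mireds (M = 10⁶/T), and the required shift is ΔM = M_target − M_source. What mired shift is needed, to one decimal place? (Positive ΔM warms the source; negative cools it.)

M_source = 10⁶/9229 = 108.354; M_target = 10⁶/5180 = 193.050.
ΔM = 193.050 − 108.354 = 84.696 → +84.7 mireds, a warming shift.

+84.7 mireds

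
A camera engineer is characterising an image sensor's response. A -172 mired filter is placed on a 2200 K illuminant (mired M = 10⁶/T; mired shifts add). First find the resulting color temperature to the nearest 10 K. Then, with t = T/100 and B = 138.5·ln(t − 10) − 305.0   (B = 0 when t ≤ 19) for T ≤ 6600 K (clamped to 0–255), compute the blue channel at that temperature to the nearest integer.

143

M_in = 10⁶/2200 = 454.55; M_out = 454.55 + (-172) = 282.55.
T_out = 10⁶/282.55 = 3539.3 K → 3540 K; t = 35.4.
B = 138.5·ln(35.4 − 10) − 305.0 = 138.5·ln 25.4 − 305.0 = 138.5·3.2347 − 305.0 = 143.013.
Rounded: 143.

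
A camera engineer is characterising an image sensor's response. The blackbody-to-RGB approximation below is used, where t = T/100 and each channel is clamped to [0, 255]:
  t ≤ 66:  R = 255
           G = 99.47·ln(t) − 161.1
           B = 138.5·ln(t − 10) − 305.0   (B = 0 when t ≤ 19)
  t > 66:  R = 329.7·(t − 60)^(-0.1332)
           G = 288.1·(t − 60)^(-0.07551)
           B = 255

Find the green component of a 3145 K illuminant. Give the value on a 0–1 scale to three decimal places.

t = 3145/100 = 31.45; the t ≤ 66 branch applies.
G = 99.47·ln 31.45 − 161.1 = 99.47·3.4484 − 161.1 = 181.912.
On a 0–1 scale: 181.912/255 = 0.7134 → 0.713.

0.713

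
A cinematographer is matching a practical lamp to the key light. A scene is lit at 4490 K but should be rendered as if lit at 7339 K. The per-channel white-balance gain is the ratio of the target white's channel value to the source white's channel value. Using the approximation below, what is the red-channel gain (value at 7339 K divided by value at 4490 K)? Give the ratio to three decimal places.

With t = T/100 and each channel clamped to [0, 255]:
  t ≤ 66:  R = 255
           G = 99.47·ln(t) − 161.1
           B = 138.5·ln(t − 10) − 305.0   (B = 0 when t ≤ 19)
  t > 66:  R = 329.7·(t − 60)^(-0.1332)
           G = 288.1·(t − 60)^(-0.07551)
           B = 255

0.915

At 4490 K (t = 44.9):
  R = 255 by definition for t ≤ 66.
At 7339 K (t = 73.39):
  R = 329.7·(73.39 − 60)^(-0.1332) = 329.7·13.39^(-0.1332) = 329.7·0.70780 = 233.363.
Gain = 233.363 / 255.000 = 0.9151 → 0.915.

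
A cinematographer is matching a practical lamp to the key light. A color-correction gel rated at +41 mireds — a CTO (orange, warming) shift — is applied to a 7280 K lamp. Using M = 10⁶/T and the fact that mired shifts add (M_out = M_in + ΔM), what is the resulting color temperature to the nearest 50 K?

M_in = 10⁶/7280 = 137.36 mireds.
M_out = 137.36 + (+41) = 178.36 mireds.
T_out = 10⁶/178.36 = 5606.6 K → 5600 K.

5600 K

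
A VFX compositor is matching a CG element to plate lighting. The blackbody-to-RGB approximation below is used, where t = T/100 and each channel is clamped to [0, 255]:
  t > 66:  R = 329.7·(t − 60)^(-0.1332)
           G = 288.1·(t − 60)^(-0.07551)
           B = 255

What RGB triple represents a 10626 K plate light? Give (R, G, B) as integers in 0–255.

t = 10626/100 = 106.26; the t > 66 branch applies.
R = 329.7·(106.26 − 60)^(-0.1332) = 329.7·46.26^(-0.1332) = 329.7·0.60006 = 197.840.
G = 288.1·(106.26 − 60)^(-0.07551) = 288.1·46.26^(-0.07551) = 288.1·0.74862 = 215.677.
B = 255 by definition for t > 66.
Rounded: (198, 216, 255).

(198, 216, 255)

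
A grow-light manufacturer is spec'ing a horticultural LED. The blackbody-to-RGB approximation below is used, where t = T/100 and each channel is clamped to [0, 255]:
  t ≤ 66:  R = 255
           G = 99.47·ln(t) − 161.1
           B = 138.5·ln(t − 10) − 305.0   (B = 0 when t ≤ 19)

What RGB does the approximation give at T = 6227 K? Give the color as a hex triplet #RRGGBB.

#FFFAF3

t = 6227/100 = 62.27; the t ≤ 66 branch applies.
R = 255 by definition for t ≤ 66.
G = 99.47·ln 62.27 − 161.1 = 99.47·4.1315 − 161.1 = 249.858.
B = 138.5·ln(62.27 − 10) − 305.0 = 138.5·ln 52.27 − 305.0 = 138.5·3.9564 − 305.0 = 242.965.
Rounded: (255, 250, 243).
In hex: #FFFAF3.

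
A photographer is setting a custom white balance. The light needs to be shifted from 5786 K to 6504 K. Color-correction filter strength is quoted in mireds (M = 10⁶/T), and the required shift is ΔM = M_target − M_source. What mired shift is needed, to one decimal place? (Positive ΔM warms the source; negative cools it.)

-19.1 mireds

M_source = 10⁶/5786 = 172.831; M_target = 10⁶/6504 = 153.752.
ΔM = 153.752 − 172.831 = -19.079 → -19.1 mireds, a cooling shift.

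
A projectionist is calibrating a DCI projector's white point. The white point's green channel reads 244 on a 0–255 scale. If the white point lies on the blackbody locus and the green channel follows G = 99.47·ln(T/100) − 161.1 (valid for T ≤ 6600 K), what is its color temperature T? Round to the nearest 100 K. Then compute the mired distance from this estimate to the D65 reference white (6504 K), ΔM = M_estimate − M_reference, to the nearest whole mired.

ln t = (244 + 161.1) / 99.47 = 4.0726.
t = e^4.0726 = 58.709.
T = 100·t = 5871 K → 5900 K to the nearest 100 K.
M_estimate = 10⁶/5900 = 169.49; M_reference = 10⁶/6504 = 153.75.
ΔM = 169.49 − 153.75 = 15.74 → +16 mireds.

+16 mireds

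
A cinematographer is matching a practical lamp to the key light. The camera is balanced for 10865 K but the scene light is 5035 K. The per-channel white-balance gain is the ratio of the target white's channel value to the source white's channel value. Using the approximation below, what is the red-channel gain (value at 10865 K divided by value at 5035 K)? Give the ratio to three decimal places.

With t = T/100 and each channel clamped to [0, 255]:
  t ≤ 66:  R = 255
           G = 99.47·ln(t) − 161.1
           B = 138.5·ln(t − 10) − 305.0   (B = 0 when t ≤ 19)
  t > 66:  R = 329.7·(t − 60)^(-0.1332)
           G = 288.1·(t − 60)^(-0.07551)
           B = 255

0.771

At 5035 K (t = 50.35):
  R = 255 by definition for t ≤ 66.
At 10865 K (t = 108.65):
  R = 329.7·(108.65 − 60)^(-0.1332) = 329.7·48.65^(-0.1332) = 329.7·0.59605 = 196.517.
Gain = 196.517 / 255.000 = 0.7707 → 0.771.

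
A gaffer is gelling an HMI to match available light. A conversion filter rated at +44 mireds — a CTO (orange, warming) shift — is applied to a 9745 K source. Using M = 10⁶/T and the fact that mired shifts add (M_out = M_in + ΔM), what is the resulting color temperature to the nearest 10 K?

6820 K

M_in = 10⁶/9745 = 102.62 mireds.
M_out = 102.62 + (+44) = 146.62 mireds.
T_out = 10⁶/146.62 = 6820.5 K → 6820 K.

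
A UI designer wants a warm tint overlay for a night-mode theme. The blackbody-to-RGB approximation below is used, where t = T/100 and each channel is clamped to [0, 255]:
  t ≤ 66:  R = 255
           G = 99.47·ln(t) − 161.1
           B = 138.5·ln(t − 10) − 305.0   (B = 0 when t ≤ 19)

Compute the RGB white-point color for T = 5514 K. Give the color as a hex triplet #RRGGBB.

t = 5514/100 = 55.14; the t ≤ 66 branch applies.
R = 255 by definition for t ≤ 66.
G = 99.47·ln 55.14 − 161.1 = 99.47·4.0099 − 161.1 = 237.762.
B = 138.5·ln(55.14 − 10) − 305.0 = 138.5·ln 45.14 − 305.0 = 138.5·3.8098 − 305.0 = 222.653.
Rounded: (255, 238, 223).
In hex: #FFEEDF.

#FFEEDF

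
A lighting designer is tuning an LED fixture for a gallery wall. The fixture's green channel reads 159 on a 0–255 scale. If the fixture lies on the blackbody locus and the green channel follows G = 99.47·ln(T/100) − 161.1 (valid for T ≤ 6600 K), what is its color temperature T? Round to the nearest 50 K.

ln t = (159 + 161.1) / 99.47 = 3.2181.
t = e^3.2181 = 24.980.
T = 100·t = 2498 K → 2500 K to the nearest 50 K.

2500 K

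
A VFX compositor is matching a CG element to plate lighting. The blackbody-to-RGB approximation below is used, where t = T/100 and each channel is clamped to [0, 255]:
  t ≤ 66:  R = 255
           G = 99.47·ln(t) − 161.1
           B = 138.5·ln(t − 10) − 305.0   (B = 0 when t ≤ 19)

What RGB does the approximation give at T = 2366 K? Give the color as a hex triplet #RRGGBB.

t = 2366/100 = 23.66; the t ≤ 66 branch applies.
R = 255 by definition for t ≤ 66.
G = 99.47·ln 23.66 − 161.1 = 99.47·3.1638 − 161.1 = 153.602.
B = 138.5·ln(23.66 − 10) − 305.0 = 138.5·ln 13.66 − 305.0 = 138.5·2.6145 − 305.0 = 57.104.
Rounded: (255, 154, 57).
In hex: #FF9A39.

#FF9A39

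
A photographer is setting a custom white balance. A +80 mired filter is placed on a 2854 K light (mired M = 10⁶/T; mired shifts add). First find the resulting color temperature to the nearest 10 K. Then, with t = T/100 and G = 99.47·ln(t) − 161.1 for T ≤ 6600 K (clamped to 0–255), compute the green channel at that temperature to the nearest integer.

152

M_in = 10⁶/2854 = 350.39; M_out = 350.39 + (+80) = 430.39.
T_out = 10⁶/430.39 = 2323.5 K → 2320 K; t = 23.2.
G = 99.47·ln 23.2 − 161.1 = 99.47·3.1442 − 161.1 = 151.649.
Rounded: 152.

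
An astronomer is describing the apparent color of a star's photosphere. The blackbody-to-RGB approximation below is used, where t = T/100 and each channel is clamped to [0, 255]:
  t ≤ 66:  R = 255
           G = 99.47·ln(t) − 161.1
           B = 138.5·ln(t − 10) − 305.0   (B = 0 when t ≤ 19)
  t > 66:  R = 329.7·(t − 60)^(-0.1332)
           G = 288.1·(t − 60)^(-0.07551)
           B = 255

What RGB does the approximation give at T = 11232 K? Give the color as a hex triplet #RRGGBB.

t = 11232/100 = 112.32; the t > 66 branch applies.
R = 329.7·(112.32 − 60)^(-0.1332) = 329.7·52.32^(-0.1332) = 329.7·0.59030 = 194.622.
G = 288.1·(112.32 − 60)^(-0.07551) = 288.1·52.32^(-0.07551) = 288.1·0.74169 = 213.681.
B = 255 by definition for t > 66.
Rounded: (195, 214, 255).
In hex: #C3D6FF.

#C3D6FF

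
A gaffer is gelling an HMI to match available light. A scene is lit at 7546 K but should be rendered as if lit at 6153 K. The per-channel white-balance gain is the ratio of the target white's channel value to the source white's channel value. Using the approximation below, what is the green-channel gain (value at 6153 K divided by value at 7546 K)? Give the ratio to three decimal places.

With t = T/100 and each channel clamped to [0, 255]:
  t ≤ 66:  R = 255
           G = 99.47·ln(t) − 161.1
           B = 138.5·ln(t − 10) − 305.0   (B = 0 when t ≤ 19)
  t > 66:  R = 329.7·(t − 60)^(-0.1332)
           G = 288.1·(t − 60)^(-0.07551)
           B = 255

1.061

At 7546 K (t = 75.46):
  G = 288.1·(75.46 − 60)^(-0.07551) = 288.1·15.46^(-0.07551) = 288.1·0.81321 = 234.286.
At 6153 K (t = 61.53):
  G = 99.47·ln 61.53 − 161.1 = 99.47·4.1195 − 161.1 = 248.669.
Gain = 248.669 / 234.286 = 1.0614 → 1.061.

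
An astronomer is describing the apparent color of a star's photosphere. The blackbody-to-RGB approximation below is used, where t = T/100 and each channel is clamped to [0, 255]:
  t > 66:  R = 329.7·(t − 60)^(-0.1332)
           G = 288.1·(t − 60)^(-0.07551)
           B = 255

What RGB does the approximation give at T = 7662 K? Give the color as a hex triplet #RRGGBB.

t = 7662/100 = 76.62; the t > 66 branch applies.
R = 329.7·(76.62 − 60)^(-0.1332) = 329.7·16.62^(-0.1332) = 329.7·0.68772 = 226.741.
G = 288.1·(76.62 − 60)^(-0.07551) = 288.1·16.62^(-0.07551) = 288.1·0.80878 = 233.009.
B = 255 by definition for t > 66.
Rounded: (227, 233, 255).
In hex: #E3E9FF.

#E3E9FF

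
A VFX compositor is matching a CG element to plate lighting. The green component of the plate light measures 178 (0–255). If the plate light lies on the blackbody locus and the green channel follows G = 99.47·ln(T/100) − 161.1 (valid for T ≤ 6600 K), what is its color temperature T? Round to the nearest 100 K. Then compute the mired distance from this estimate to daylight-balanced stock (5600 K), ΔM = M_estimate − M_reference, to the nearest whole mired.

ln t = (178 + 161.1) / 99.47 = 3.4091.
t = e^3.4091 = 30.237.
T = 100·t = 3024 K → 3000 K to the nearest 100 K.
M_estimate = 10⁶/3000 = 333.33; M_reference = 10⁶/5600 = 178.57.
ΔM = 333.33 − 178.57 = 154.76 → +155 mireds.

+155 mireds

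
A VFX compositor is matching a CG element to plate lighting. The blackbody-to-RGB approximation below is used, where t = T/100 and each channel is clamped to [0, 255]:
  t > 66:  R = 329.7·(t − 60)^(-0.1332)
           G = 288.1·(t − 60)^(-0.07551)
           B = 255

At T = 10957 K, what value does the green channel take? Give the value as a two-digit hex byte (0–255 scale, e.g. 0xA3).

0xD7

t = 10957/100 = 109.57; the t > 66 branch applies.
G = 288.1·(109.57 − 60)^(-0.07551) = 288.1·49.57^(-0.07551) = 288.1·0.74472 = 214.554.
Rounded: 215; in hex, 0xD7.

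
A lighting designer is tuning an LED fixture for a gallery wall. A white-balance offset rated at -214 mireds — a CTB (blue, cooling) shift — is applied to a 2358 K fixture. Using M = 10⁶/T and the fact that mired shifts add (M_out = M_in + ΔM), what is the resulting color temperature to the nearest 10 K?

4760 K

M_in = 10⁶/2358 = 424.09 mireds.
M_out = 424.09 + (-214) = 210.09 mireds.
T_out = 10⁶/210.09 = 4759.9 K → 4760 K.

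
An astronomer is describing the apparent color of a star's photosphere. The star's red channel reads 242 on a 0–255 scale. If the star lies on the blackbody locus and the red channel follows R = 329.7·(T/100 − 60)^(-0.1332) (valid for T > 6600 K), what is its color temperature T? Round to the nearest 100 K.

7000 K

(t − 60)^(-0.1332) = 242/329.7 = 0.73400.
t − 60 = 0.73400^(1/-0.1332) = 0.73400^(-7.508) = 10.193, so t = 70.193.
T = 100·t = 7019 K → 7000 K to the nearest 100 K.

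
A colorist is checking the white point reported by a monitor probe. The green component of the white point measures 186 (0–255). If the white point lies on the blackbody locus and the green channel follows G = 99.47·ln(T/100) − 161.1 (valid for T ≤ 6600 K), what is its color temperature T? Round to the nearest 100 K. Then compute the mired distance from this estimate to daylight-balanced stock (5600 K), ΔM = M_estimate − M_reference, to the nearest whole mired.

+124 mireds

ln t = (186 + 161.1) / 99.47 = 3.4895.
t = e^3.4895 = 32.769.
T = 100·t = 3277 K → 3300 K to the nearest 100 K.
M_estimate = 10⁶/3300 = 303.03; M_reference = 10⁶/5600 = 178.57.
ΔM = 303.03 − 178.57 = 124.46 → +124 mireds.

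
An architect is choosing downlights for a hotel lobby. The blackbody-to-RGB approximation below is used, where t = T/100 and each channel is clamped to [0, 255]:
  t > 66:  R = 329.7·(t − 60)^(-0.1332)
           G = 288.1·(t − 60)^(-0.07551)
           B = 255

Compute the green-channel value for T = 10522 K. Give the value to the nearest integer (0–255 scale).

t = 10522/100 = 105.22; the t > 66 branch applies.
G = 288.1·(105.22 − 60)^(-0.07551) = 288.1·45.22^(-0.07551) = 288.1·0.74990 = 216.048.
Rounded: 216.

216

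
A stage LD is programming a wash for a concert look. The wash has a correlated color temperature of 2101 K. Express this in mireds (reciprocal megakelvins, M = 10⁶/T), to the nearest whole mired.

M = 10⁶ / 2101 = 475.964 → 476 mireds.

476 mireds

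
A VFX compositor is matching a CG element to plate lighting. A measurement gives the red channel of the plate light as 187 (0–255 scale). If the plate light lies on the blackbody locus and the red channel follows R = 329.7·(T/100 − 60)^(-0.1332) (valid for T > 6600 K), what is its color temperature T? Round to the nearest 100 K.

13100 K

(t − 60)^(-0.1332) = 187/329.7 = 0.56718.
t − 60 = 0.56718^(1/-0.1332) = 0.56718^(-7.508) = 70.620, so t = 130.620.
T = 100·t = 13062 K → 13100 K to the nearest 100 K.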